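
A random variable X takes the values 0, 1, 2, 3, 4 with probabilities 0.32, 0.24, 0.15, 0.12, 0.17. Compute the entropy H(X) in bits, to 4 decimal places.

2.2324 bits

H = −Σ pᵢ log₂ pᵢ.
−0.32·log₂(0.32) = 0.5260
−0.24·log₂(0.24) = 0.4941
−0.15·log₂(0.15) = 0.4105
−0.12·log₂(0.12) = 0.3671
−0.17·log₂(0.17) = 0.4346
Sum ≈ 2.2324 → 2.2324 bits.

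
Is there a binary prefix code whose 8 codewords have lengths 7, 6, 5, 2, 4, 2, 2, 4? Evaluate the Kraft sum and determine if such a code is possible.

0.9296875; yes

With common denominator 2^7 = 128: Σ 2^(−ℓᵢ) = 1/128 + 2/128 + 4/128 + 32/128 + 8/128 + 32/128 + 32/128 + 8/128 = 119/128 = 0.9296875.
Kraft's inequality requires Σ ≤ 1; here Σ = 0.9296875 ≤ 1, so such a prefix code exists.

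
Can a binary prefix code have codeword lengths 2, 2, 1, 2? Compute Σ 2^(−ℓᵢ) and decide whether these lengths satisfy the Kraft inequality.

With common denominator 2^2 = 4: Σ 2^(−ℓᵢ) = 1/4 + 1/4 + 2/4 + 1/4 = 5/4 = 1.25.
Kraft's inequality requires Σ ≤ 1; here Σ = 1.25 > 1, so no such prefix code exists.

1.25; no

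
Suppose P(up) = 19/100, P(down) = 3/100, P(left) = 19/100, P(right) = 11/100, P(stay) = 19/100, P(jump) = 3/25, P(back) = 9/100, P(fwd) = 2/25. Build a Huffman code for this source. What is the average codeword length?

2.92 bits/symbol

Repeatedly combine the two least-probable nodes; the expected code length is the sum of the merged weights.
merge 3/100 + 2/25 → 11/100
merge 9/100 + 11/100 → 1/5
merge 11/100 + 3/25 → 23/100
merge 19/100 + 19/100 → 19/50
merge 19/100 + 1/5 → 39/100
merge 23/100 + 19/50 → 61/100
merge 39/100 + 61/100 → 1
L = 11/100 + 1/5 + 23/100 + 19/50 + 39/100 + 61/100 + 1 = 73/25 = 2.92 bits/symbol.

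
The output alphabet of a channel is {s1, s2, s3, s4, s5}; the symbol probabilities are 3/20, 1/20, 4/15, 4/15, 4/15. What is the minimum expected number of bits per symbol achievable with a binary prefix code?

Repeatedly combine the two least-probable nodes; the expected code length is the sum of the merged weights.
merge 1/20 + 3/20 → 1/5
merge 1/5 + 4/15 → 7/15
merge 4/15 + 4/15 → 8/15
merge 7/15 + 8/15 → 1
L = 1/5 + 7/15 + 8/15 + 1 = 11/5 = 2.2 bits/symbol.

2.2 bits/symbol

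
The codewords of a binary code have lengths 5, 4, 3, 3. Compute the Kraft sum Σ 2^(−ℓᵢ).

0.34375

With common denominator 2^5 = 32: Σ 2^(−ℓᵢ) = 1/32 + 2/32 + 4/32 + 4/32 = 11/32 = 0.34375.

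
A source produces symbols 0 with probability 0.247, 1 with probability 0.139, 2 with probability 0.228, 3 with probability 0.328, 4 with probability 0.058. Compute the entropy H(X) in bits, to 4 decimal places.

2.1461 bits

H = −Σ pᵢ log₂ pᵢ.
−0.247·log₂(0.247) = 0.4983
−0.139·log₂(0.139) = 0.3957
−0.228·log₂(0.228) = 0.4863
−0.328·log₂(0.328) = 0.5275
−0.058·log₂(0.058) = 0.2383
Sum ≈ 2.1461 → 2.1461 bits.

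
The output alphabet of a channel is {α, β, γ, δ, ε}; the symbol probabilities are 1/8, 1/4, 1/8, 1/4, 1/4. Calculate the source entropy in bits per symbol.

Each probability is a power of 1/2, so log₂(1/p) is an integer.
H = Σ p·log₂(1/p) = 1/8·3 + 1/4·2 + 1/8·3 + 1/4·2 + 1/4·2 = 2.25 bits.

2.25 bits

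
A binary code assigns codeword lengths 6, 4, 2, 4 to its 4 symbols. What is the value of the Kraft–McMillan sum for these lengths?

0.390625

With common denominator 2^6 = 64: Σ 2^(−ℓᵢ) = 1/64 + 4/64 + 16/64 + 4/64 = 25/64 = 0.390625.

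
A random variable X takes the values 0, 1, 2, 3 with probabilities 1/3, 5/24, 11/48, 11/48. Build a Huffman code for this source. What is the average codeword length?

Repeatedly combine the two least-probable nodes; the expected code length is the sum of the merged weights.
merge 5/24 + 11/48 → 7/16
merge 11/48 + 1/3 → 9/16
merge 7/16 + 9/16 → 1
L = 7/16 + 9/16 + 1 = 2 bits/symbol.

2 bits/symbol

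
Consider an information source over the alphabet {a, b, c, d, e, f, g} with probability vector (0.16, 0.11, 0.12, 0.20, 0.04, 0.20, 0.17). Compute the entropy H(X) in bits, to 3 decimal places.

2.689 bits

H = −Σ pᵢ log₂ pᵢ.
−0.16·log₂(0.16) = 0.4230
−0.11·log₂(0.11) = 0.3503
−0.12·log₂(0.12) = 0.3671
−0.20·log₂(0.20) = 0.4644
−0.04·log₂(0.04) = 0.1858
−0.20·log₂(0.20) = 0.4644
−0.17·log₂(0.17) = 0.4346
Sum ≈ 2.6895 → 2.689 bits.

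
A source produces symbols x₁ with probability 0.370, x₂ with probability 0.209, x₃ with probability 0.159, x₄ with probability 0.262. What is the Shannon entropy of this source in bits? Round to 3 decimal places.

1.931 bits

H = −Σ pᵢ log₂ pᵢ.
−0.370·log₂(0.370) = 0.5307
−0.209·log₂(0.209) = 0.4720
−0.159·log₂(0.159) = 0.4218
−0.262·log₂(0.262) = 0.5063
Sum ≈ 1.9308 → 1.931 bits.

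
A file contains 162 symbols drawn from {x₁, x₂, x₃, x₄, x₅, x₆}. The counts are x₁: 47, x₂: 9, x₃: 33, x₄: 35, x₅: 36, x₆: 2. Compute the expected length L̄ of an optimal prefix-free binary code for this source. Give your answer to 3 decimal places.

2.340 bits/symbol

Probabilities are the counts divided by 162.
Repeatedly combine the two least-probable nodes; the expected code length is the sum of the merged weights.
merge 1/81 + 1/18 → 11/162
merge 11/162 + 11/54 → 22/81
merge 35/162 + 2/9 → 71/162
merge 22/81 + 47/162 → 91/162
merge 71/162 + 91/162 → 1
L = 11/162 + 22/81 + 71/162 + 91/162 + 1 = 379/162 ≈ 2.340 bits/symbol.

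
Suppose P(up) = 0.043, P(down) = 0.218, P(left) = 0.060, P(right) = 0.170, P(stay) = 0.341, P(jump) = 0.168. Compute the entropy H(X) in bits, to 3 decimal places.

H = −Σ pᵢ log₂ pᵢ.
−0.043·log₂(0.043) = 0.1952
−0.218·log₂(0.218) = 0.4791
−0.060·log₂(0.060) = 0.2435
−0.170·log₂(0.170) = 0.4346
−0.341·log₂(0.341) = 0.5293
−0.168·log₂(0.168) = 0.4323
Sum ≈ 2.3140 → 2.314 bits.

2.314 bits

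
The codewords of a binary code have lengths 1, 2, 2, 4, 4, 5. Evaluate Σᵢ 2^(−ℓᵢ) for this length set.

With common denominator 2^5 = 32: Σ 2^(−ℓᵢ) = 16/32 + 8/32 + 8/32 + 2/32 + 2/32 + 1/32 = 37/32 = 1.15625.

1.15625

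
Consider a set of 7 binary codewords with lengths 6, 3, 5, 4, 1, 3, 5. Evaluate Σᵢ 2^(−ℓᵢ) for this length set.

With common denominator 2^6 = 64: Σ 2^(−ℓᵢ) = 1/64 + 8/64 + 2/64 + 4/64 + 32/64 + 8/64 + 2/64 = 57/64 = 0.890625.

0.890625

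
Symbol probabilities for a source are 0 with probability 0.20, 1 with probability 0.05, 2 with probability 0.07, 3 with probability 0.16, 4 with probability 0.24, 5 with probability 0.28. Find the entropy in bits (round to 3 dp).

H = −Σ pᵢ log₂ pᵢ.
−0.20·log₂(0.20) = 0.4644
−0.05·log₂(0.05) = 0.2161
−0.07·log₂(0.07) = 0.2686
−0.16·log₂(0.16) = 0.4230
−0.24·log₂(0.24) = 0.4941
−0.28·log₂(0.28) = 0.5142
Sum ≈ 2.3804 → 2.380 bits.

2.380 bits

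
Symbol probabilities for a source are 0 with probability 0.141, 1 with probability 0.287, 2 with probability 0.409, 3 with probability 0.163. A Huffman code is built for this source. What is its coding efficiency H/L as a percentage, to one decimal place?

Entropy H = −Σ p log₂ p ≈ 1.8695 bits.
Huffman merges: 141/1000+163/1000→38/125; 287/1000+38/125→591/1000; 409/1000+591/1000→1. L = 379/200 ≈ 1.8950.
Efficiency = H/L = 1.8695/1.8950 = 98.7%.

98.7%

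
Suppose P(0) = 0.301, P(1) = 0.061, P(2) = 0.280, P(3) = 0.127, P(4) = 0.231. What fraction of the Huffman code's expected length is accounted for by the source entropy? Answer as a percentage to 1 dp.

Entropy H = −Σ p log₂ p ≈ 2.1482 bits.
Huffman merges: 61/1000+127/1000→47/250; 47/250+231/1000→419/1000; 7/25+301/1000→581/1000; 419/1000+581/1000→1. L = 547/250 ≈ 2.1880.
Efficiency = H/L = 2.1482/2.1880 = 98.2%.

98.2%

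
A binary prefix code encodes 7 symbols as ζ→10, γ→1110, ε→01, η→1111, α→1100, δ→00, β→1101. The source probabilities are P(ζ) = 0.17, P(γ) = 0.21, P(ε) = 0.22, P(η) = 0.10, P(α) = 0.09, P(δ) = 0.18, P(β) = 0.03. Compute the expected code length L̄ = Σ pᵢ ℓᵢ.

L̄ = Σ pᵢ·ℓᵢ = 0.17·2 + 0.21·4 + 0.22·2 + 0.10·4 + 0.09·4 + 0.18·2 + 0.03·4 = 2.86 bits/symbol.

2.86 bits/symbol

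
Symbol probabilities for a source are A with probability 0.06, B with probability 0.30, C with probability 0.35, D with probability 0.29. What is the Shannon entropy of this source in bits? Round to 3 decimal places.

H = −Σ pᵢ log₂ pᵢ.
−0.06·log₂(0.06) = 0.2435
−0.30·log₂(0.30) = 0.5211
−0.35·log₂(0.35) = 0.5301
−0.29·log₂(0.29) = 0.5179
Sum ≈ 1.8126 → 1.813 bits.

1.813 bits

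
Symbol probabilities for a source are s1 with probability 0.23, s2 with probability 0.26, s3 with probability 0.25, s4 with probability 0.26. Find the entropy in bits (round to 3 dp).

H = −Σ pᵢ log₂ pᵢ.
−0.23·log₂(0.23) = 0.4877
−0.26·log₂(0.26) = 0.5053
−0.25·log₂(0.25) = 0.5000
−0.26·log₂(0.26) = 0.5053
Sum ≈ 1.9982 → 1.998 bits.

1.998 bits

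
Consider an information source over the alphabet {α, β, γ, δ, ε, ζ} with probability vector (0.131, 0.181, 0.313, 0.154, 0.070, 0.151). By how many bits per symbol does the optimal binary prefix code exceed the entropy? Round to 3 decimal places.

Entropy H = −Σ p log₂ p ≈ 2.4510 bits.
Huffman merges: 7/100+131/1000→201/1000; 151/1000+77/500→61/200; 181/1000+201/1000→191/500; 61/200+313/1000→309/500; 191/500+309/500→1. L = 1253/500 ≈ 2.5060.
L − H = 2.5060 − 2.4510 = 0.055 bits.

0.055 bits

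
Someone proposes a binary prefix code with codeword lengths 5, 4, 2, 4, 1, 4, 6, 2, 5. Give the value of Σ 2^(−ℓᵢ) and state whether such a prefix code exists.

With common denominator 2^6 = 64: Σ 2^(−ℓᵢ) = 2/64 + 4/64 + 16/64 + 4/64 + 32/64 + 4/64 + 1/64 + 16/64 + 2/64 = 81/64 = 1.265625.
Kraft's inequality requires Σ ≤ 1; here Σ = 1.265625 > 1, so no such prefix code exists.

1.265625; no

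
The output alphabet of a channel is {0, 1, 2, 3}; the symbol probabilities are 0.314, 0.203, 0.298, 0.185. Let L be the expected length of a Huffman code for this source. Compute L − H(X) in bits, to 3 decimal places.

Entropy H = −Σ p log₂ p ≈ 1.9626 bits.
Huffman merges: 37/200+203/1000→97/250; 149/500+157/500→153/250; 97/250+153/250→1. L = 2 ≈ 2.0000.
L − H = 2.0000 − 1.9626 = 0.037 bits.

0.037 bits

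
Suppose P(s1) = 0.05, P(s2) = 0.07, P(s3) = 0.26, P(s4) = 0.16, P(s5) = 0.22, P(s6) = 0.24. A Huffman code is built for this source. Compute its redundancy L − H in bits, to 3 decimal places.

0.012 bits

Entropy H = −Σ p log₂ p ≈ 2.3877 bits.
Huffman merges: 1/20+7/100→3/25; 3/25+4/25→7/25; 11/50+6/25→23/50; 13/50+7/25→27/50; 23/50+27/50→1. L = 12/5 ≈ 2.4000.
L − H = 2.4000 − 2.3877 = 0.012 bits.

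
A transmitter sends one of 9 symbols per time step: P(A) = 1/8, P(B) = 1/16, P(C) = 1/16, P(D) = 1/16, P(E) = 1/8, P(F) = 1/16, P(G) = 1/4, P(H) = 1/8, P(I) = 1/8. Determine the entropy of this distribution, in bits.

3 bits

Each probability is a power of 1/2, so log₂(1/p) is an integer.
H = Σ p·log₂(1/p) = 1/8·3 + 1/16·4 + 1/16·4 + 1/16·4 + 1/8·3 + 1/16·4 + 1/4·2 + 1/8·3 + 1/8·3 = 3 bits.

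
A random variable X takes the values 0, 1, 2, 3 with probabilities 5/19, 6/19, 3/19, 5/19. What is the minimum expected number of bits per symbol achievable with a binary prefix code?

2 bits/symbol

Repeatedly combine the two least-probable nodes; the expected code length is the sum of the merged weights.
merge 3/19 + 5/19 → 8/19
merge 5/19 + 6/19 → 11/19
merge 8/19 + 11/19 → 1
L = 8/19 + 11/19 + 1 = 2 bits/symbol.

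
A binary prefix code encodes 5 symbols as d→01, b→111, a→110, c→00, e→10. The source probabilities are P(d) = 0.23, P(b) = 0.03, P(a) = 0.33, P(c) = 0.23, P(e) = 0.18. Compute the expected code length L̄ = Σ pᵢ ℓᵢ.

L̄ = Σ pᵢ·ℓᵢ = 0.23·2 + 0.03·3 + 0.33·3 + 0.23·2 + 0.18·2 = 2.36 bits/symbol.

2.36 bits/symbol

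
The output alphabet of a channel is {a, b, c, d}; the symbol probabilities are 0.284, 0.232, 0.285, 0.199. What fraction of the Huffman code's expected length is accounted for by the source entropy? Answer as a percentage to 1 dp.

Entropy H = −Σ p log₂ p ≈ 1.9844 bits.
Huffman merges: 199/1000+29/125→431/1000; 71/250+57/200→569/1000; 431/1000+569/1000→1. L = 2 ≈ 2.0000.
Efficiency = H/L = 1.9844/2.0000 = 99.2%.

99.2%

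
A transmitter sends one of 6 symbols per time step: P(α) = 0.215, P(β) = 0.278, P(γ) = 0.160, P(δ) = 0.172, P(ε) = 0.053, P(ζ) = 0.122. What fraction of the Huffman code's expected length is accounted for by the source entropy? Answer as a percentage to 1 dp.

97.5%

Entropy H = −Σ p log₂ p ≈ 2.4449 bits.
Huffman merges: 53/1000+61/500→7/40; 4/25+43/250→83/250; 7/40+43/200→39/100; 139/500+83/250→61/100; 39/100+61/100→1. L = 2507/1000 ≈ 2.5070.
Efficiency = H/L = 2.4449/2.5070 = 97.5%.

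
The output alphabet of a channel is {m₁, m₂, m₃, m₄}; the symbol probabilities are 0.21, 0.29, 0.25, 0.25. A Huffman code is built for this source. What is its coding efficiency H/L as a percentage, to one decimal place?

Entropy H = −Σ p log₂ p ≈ 1.9907 bits.
Huffman merges: 21/100+1/4→23/50; 1/4+29/100→27/50; 23/50+27/50→1. L = 2 ≈ 2.0000.
Efficiency = H/L = 1.9907/2.0000 = 99.5%.

99.5%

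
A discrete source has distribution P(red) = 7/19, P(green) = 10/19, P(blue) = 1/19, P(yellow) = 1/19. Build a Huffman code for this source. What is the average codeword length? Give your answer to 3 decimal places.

Repeatedly combine the two least-probable nodes; the expected code length is the sum of the merged weights.
merge 1/19 + 1/19 → 2/19
merge 2/19 + 7/19 → 9/19
merge 9/19 + 10/19 → 1
L = 2/19 + 9/19 + 1 = 30/19 ≈ 1.579 bits/symbol.

1.579 bits/symbol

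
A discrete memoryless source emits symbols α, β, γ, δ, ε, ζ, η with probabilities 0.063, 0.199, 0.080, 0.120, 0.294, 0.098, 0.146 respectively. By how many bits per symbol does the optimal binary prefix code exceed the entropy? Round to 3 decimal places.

Entropy H = −Σ p log₂ p ≈ 2.6263 bits.
Huffman merges: 63/1000+2/25→143/1000; 49/500+3/25→109/500; 143/1000+73/500→289/1000; 199/1000+109/500→417/1000; 289/1000+147/500→583/1000; 417/1000+583/1000→1. L = 53/20 ≈ 2.6500.
L − H = 2.6500 − 2.6263 = 0.024 bits.

0.024 bits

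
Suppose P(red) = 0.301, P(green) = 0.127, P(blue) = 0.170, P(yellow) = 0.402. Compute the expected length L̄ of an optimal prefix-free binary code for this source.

1.895 bits/symbol

Repeatedly combine the two least-probable nodes; the expected code length is the sum of the merged weights.
merge 127/1000 + 17/100 → 297/1000
merge 297/1000 + 301/1000 → 299/500
merge 201/500 + 299/500 → 1
L = 297/1000 + 299/500 + 1 = 379/200 = 1.895 bits/symbol.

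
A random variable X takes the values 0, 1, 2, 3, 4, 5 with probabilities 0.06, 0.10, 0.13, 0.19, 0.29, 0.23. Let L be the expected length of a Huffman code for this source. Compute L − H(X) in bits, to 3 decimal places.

Entropy H = −Σ p log₂ p ≈ 2.4192 bits.
Huffman merges: 3/50+1/10→4/25; 13/100+4/25→29/100; 19/100+23/100→21/50; 29/100+29/100→29/50; 21/50+29/50→1. L = 49/20 ≈ 2.4500.
L − H = 2.4500 − 2.4192 = 0.031 bits.

0.031 bits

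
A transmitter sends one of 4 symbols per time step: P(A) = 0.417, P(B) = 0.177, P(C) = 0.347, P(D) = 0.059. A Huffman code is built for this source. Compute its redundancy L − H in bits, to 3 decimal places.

Entropy H = −Σ p log₂ p ≈ 1.7392 bits.
Huffman merges: 59/1000+177/1000→59/250; 59/250+347/1000→583/1000; 417/1000+583/1000→1. L = 1819/1000 ≈ 1.8190.
L − H = 1.8190 − 1.7392 = 0.080 bits.

0.080 bits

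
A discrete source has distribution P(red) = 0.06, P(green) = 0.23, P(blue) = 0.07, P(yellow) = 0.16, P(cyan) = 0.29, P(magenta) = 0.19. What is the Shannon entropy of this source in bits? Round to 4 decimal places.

2.3959 bits

H = −Σ pᵢ log₂ pᵢ.
−0.06·log₂(0.06) = 0.2435
−0.23·log₂(0.23) = 0.4877
−0.07·log₂(0.07) = 0.2686
−0.16·log₂(0.16) = 0.4230
−0.29·log₂(0.29) = 0.5179
−0.19·log₂(0.19) = 0.4552
Sum ≈ 2.3959 → 2.3959 bits.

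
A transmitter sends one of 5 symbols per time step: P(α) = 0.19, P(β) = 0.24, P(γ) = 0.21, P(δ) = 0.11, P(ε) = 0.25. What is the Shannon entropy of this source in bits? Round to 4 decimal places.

H = −Σ pᵢ log₂ pᵢ.
−0.19·log₂(0.19) = 0.4552
−0.24·log₂(0.24) = 0.4941
−0.21·log₂(0.21) = 0.4728
−0.11·log₂(0.11) = 0.3503
−0.25·log₂(0.25) = 0.5000
Sum ≈ 2.2725 → 2.2725 bits.

2.2725 bits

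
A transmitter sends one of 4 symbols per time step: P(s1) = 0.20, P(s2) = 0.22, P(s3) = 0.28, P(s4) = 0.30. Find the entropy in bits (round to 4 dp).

1.9803 bits

H = −Σ pᵢ log₂ pᵢ.
−0.20·log₂(0.20) = 0.4644
−0.22·log₂(0.22) = 0.4806
−0.28·log₂(0.28) = 0.5142
−0.30·log₂(0.30) = 0.5211
Sum ≈ 1.9803 → 1.9803 bits.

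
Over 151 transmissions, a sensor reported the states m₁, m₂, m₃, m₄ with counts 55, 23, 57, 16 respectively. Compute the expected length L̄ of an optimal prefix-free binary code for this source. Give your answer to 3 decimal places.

Probabilities are the counts divided by 151.
Repeatedly combine the two least-probable nodes; the expected code length is the sum of the merged weights.
merge 16/151 + 23/151 → 39/151
merge 39/151 + 55/151 → 94/151
merge 57/151 + 94/151 → 1
L = 39/151 + 94/151 + 1 = 284/151 ≈ 1.881 bits/symbol.

1.881 bits/symbol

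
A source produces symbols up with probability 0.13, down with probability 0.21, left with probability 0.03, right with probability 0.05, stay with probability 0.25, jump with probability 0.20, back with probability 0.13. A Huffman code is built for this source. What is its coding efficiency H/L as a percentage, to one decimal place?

98.1%

Entropy H = −Σ p log₂ p ≈ 2.5704 bits.
Huffman merges: 3/100+1/20→2/25; 2/25+13/100→21/100; 13/100+1/5→33/100; 21/100+21/100→21/50; 1/4+33/100→29/50; 21/50+29/50→1. L = 131/50 ≈ 2.6200.
Efficiency = H/L = 2.5704/2.6200 = 98.1%.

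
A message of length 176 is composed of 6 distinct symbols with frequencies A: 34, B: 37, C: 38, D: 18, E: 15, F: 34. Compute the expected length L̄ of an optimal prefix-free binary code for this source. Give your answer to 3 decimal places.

Probabilities are the counts divided by 176.
Repeatedly combine the two least-probable nodes; the expected code length is the sum of the merged weights.
merge 15/176 + 9/88 → 3/16
merge 3/16 + 17/88 → 67/176
merge 17/88 + 37/176 → 71/176
merge 19/88 + 67/176 → 105/176
merge 71/176 + 105/176 → 1
L = 3/16 + 67/176 + 71/176 + 105/176 + 1 = 113/44 ≈ 2.568 bits/symbol.

2.568 bits/symbol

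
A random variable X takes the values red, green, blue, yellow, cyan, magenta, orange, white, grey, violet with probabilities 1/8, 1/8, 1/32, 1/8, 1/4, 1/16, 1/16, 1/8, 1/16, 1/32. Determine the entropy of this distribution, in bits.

3.0625 bits

Each probability is a power of 1/2, so log₂(1/p) is an integer.
H = Σ p·log₂(1/p) = 1/8·3 + 1/8·3 + 1/32·5 + 1/8·3 + 1/4·2 + 1/16·4 + 1/16·4 + 1/8·3 + 1/16·4 + 1/32·5 = 3.0625 bits.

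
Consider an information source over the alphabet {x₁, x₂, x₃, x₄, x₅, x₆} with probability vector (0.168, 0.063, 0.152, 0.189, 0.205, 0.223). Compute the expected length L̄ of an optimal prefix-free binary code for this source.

Repeatedly combine the two least-probable nodes; the expected code length is the sum of the merged weights.
merge 63/1000 + 19/125 → 43/200
merge 21/125 + 189/1000 → 357/1000
merge 41/200 + 43/200 → 21/50
merge 223/1000 + 357/1000 → 29/50
merge 21/50 + 29/50 → 1
L = 43/200 + 357/1000 + 21/50 + 29/50 + 1 = 643/250 = 2.572 bits/symbol.

2.572 bits/symbol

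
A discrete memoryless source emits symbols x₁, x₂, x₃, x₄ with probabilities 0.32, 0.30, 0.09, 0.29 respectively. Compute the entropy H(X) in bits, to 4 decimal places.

1.8777 bits

H = −Σ pᵢ log₂ pᵢ.
−0.32·log₂(0.32) = 0.5260
−0.30·log₂(0.30) = 0.5211
−0.09·log₂(0.09) = 0.3127
−0.29·log₂(0.29) = 0.5179
Sum ≈ 1.8777 → 1.8777 bits.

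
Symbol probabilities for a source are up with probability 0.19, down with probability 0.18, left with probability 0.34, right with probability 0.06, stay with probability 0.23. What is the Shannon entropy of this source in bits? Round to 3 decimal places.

H = −Σ pᵢ log₂ pᵢ.
−0.19·log₂(0.19) = 0.4552
−0.18·log₂(0.18) = 0.4453
−0.34·log₂(0.34) = 0.5292
−0.06·log₂(0.06) = 0.2435
−0.23·log₂(0.23) = 0.4877
Sum ≈ 2.1609 → 2.161 bits.

2.161 bits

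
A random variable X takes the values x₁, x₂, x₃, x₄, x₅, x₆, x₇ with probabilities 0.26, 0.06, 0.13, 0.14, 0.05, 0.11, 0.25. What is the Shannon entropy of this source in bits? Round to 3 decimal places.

H = −Σ pᵢ log₂ pᵢ.
−0.26·log₂(0.26) = 0.5053
−0.06·log₂(0.06) = 0.2435
−0.13·log₂(0.13) = 0.3826
−0.14·log₂(0.14) = 0.3971
−0.05·log₂(0.05) = 0.2161
−0.11·log₂(0.11) = 0.3503
−0.25·log₂(0.25) = 0.5000
Sum ≈ 2.5950 → 2.595 bits.

2.595 bits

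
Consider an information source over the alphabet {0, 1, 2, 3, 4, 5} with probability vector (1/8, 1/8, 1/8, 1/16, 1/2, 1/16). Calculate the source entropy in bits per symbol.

2.125 bits

Each probability is a power of 1/2, so log₂(1/p) is an integer.
H = Σ p·log₂(1/p) = 1/8·3 + 1/8·3 + 1/8·3 + 1/16·4 + 1/2·1 + 1/16·4 = 2.125 bits.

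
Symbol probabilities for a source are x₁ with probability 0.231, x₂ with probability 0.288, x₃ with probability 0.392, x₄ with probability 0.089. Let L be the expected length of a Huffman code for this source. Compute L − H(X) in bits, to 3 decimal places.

0.082 bits

Entropy H = −Σ p log₂ p ≈ 1.8458 bits.
Huffman merges: 89/1000+231/1000→8/25; 36/125+8/25→76/125; 49/125+76/125→1. L = 241/125 ≈ 1.9280.
L − H = 1.9280 − 1.8458 = 0.082 bits.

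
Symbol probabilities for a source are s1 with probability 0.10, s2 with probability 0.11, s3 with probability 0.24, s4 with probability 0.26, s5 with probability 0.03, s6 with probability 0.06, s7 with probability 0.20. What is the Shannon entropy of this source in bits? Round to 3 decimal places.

H = −Σ pᵢ log₂ pᵢ.
−0.10·log₂(0.10) = 0.3322
−0.11·log₂(0.11) = 0.3503
−0.24·log₂(0.24) = 0.4941
−0.26·log₂(0.26) = 0.5053
−0.03·log₂(0.03) = 0.1518
−0.06·log₂(0.06) = 0.2435
−0.20·log₂(0.20) = 0.4644
Sum ≈ 2.5416 → 2.542 bits.

2.542 bits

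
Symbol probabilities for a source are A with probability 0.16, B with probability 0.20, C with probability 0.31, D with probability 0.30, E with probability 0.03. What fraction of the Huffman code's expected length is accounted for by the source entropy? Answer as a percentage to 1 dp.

95.2%

Entropy H = −Σ p log₂ p ≈ 2.0841 bits.
Huffman merges: 3/100+4/25→19/100; 19/100+1/5→39/100; 3/10+31/100→61/100; 39/100+61/100→1. L = 219/100 ≈ 2.1900.
Efficiency = H/L = 2.0841/2.1900 = 95.2%.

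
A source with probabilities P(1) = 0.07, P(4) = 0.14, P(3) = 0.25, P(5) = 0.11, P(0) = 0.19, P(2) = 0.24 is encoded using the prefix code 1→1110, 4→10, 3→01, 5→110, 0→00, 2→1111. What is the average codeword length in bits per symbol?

2.73 bits/symbol

L̄ = Σ pᵢ·ℓᵢ = 0.07·4 + 0.14·2 + 0.25·2 + 0.11·3 + 0.19·2 + 0.24·4 = 2.73 bits/symbol.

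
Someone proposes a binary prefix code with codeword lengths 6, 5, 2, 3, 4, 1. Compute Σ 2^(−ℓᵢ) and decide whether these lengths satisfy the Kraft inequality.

With common denominator 2^6 = 64: Σ 2^(−ℓᵢ) = 1/64 + 2/64 + 16/64 + 8/64 + 4/64 + 32/64 = 63/64 = 0.984375.
Kraft's inequality requires Σ ≤ 1; here Σ = 0.984375 ≤ 1, so such a prefix code exists.

0.984375; yes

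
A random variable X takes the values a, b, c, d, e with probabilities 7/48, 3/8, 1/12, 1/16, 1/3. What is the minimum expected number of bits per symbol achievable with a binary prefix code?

2.0625 bits/symbol

Repeatedly combine the two least-probable nodes; the expected code length is the sum of the merged weights.
merge 1/16 + 1/12 → 7/48
merge 7/48 + 7/48 → 7/24
merge 7/24 + 1/3 → 5/8
merge 3/8 + 5/8 → 1
L = 7/48 + 7/24 + 5/8 + 1 = 33/16 = 2.0625 bits/symbol.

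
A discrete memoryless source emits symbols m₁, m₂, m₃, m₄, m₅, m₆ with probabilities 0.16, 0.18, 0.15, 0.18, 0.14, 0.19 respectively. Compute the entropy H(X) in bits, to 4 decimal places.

H = −Σ pᵢ log₂ pᵢ.
−0.16·log₂(0.16) = 0.4230
−0.18·log₂(0.18) = 0.4453
−0.15·log₂(0.15) = 0.4105
−0.18·log₂(0.18) = 0.4453
−0.14·log₂(0.14) = 0.3971
−0.19·log₂(0.19) = 0.4552
Sum ≈ 2.5765 → 2.5765 bits.

2.5765 bits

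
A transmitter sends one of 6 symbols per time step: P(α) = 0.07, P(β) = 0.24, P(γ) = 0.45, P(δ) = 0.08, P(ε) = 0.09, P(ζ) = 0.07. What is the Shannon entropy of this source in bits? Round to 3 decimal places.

2.154 bits

H = −Σ pᵢ log₂ pᵢ.
−0.07·log₂(0.07) = 0.2686
−0.24·log₂(0.24) = 0.4941
−0.45·log₂(0.45) = 0.5184
−0.08·log₂(0.08) = 0.2915
−0.09·log₂(0.09) = 0.3127
−0.07·log₂(0.07) = 0.2686
Sum ≈ 2.1538 → 2.154 bits.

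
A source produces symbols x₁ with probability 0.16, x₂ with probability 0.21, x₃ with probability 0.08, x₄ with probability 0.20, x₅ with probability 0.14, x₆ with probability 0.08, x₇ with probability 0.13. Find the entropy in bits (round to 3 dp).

H = −Σ pᵢ log₂ pᵢ.
−0.16·log₂(0.16) = 0.4230
−0.21·log₂(0.21) = 0.4728
−0.08·log₂(0.08) = 0.2915
−0.20·log₂(0.20) = 0.4644
−0.14·log₂(0.14) = 0.3971
−0.08·log₂(0.08) = 0.2915
−0.13·log₂(0.13) = 0.3826
Sum ≈ 2.7230 → 2.723 bits.

2.723 bits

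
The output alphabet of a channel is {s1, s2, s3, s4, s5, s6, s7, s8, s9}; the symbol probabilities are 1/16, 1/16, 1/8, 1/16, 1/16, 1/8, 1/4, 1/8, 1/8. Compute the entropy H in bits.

Each probability is a power of 1/2, so log₂(1/p) is an integer.
H = Σ p·log₂(1/p) = 1/16·4 + 1/16·4 + 1/8·3 + 1/16·4 + 1/16·4 + 1/8·3 + 1/4·2 + 1/8·3 + 1/8·3 = 3 bits.

3 bits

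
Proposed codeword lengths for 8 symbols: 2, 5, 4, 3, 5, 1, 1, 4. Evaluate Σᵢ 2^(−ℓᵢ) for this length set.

1.5625

With common denominator 2^5 = 32: Σ 2^(−ℓᵢ) = 8/32 + 1/32 + 2/32 + 4/32 + 1/32 + 16/32 + 16/32 + 2/32 = 50/32 = 1.5625.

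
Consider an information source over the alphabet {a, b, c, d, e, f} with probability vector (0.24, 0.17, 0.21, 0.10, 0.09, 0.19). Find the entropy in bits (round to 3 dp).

2.502 bits

H = −Σ pᵢ log₂ pᵢ.
−0.24·log₂(0.24) = 0.4941
−0.17·log₂(0.17) = 0.4346
−0.21·log₂(0.21) = 0.4728
−0.10·log₂(0.10) = 0.3322
−0.09·log₂(0.09) = 0.3127
−0.19·log₂(0.19) = 0.4552
Sum ≈ 2.5016 → 2.502 bits.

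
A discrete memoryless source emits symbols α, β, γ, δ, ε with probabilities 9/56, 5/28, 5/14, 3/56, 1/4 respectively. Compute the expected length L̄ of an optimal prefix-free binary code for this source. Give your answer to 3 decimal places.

Repeatedly combine the two least-probable nodes; the expected code length is the sum of the merged weights.
merge 3/56 + 9/56 → 3/14
merge 5/28 + 3/14 → 11/28
merge 1/4 + 5/14 → 17/28
merge 11/28 + 17/28 → 1
L = 3/14 + 11/28 + 17/28 + 1 = 31/14 ≈ 2.214 bits/symbol.

2.214 bits/symbol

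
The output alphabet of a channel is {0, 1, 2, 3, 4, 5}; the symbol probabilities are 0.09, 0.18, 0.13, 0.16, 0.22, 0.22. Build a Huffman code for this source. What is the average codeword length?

2.56 bits/symbol

Repeatedly combine the two least-probable nodes; the expected code length is the sum of the merged weights.
merge 9/100 + 13/100 → 11/50
merge 4/25 + 9/50 → 17/50
merge 11/50 + 11/50 → 11/25
merge 11/50 + 17/50 → 14/25
merge 11/25 + 14/25 → 1
L = 11/50 + 17/50 + 11/25 + 14/25 + 1 = 64/25 = 2.56 bits/symbol.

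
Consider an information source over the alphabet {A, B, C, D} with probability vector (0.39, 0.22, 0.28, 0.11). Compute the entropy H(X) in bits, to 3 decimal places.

1.875 bits

H = −Σ pᵢ log₂ pᵢ.
−0.39·log₂(0.39) = 0.5298
−0.22·log₂(0.22) = 0.4806
−0.28·log₂(0.28) = 0.5142
−0.11·log₂(0.11) = 0.3503
Sum ≈ 1.8749 → 1.875 bits.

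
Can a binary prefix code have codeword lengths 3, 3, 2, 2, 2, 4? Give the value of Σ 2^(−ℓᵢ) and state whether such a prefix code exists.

With common denominator 2^4 = 16: Σ 2^(−ℓᵢ) = 2/16 + 2/16 + 4/16 + 4/16 + 4/16 + 1/16 = 17/16 = 1.0625.
Kraft's inequality requires Σ ≤ 1; here Σ = 1.0625 > 1, so no such prefix code exists.

1.0625; no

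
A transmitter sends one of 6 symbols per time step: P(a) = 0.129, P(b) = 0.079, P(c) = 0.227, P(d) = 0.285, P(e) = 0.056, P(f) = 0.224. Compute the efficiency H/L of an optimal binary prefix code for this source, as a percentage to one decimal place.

Entropy H = −Σ p log₂ p ≈ 2.3885 bits.
Huffman merges: 7/125+79/1000→27/200; 129/1000+27/200→33/125; 28/125+227/1000→451/1000; 33/125+57/200→549/1000; 451/1000+549/1000→1. L = 2399/1000 ≈ 2.3990.
Efficiency = H/L = 2.3885/2.3990 = 99.6%.

99.6%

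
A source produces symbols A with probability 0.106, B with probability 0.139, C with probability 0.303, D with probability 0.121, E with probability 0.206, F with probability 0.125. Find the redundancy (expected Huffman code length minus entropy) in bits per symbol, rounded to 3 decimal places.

0.017 bits

Entropy H = −Σ p log₂ p ≈ 2.4741 bits.
Huffman merges: 53/500+121/1000→227/1000; 1/8+139/1000→33/125; 103/500+227/1000→433/1000; 33/125+303/1000→567/1000; 433/1000+567/1000→1. L = 2491/1000 ≈ 2.4910.
L − H = 2.4910 − 2.4741 = 0.017 bits.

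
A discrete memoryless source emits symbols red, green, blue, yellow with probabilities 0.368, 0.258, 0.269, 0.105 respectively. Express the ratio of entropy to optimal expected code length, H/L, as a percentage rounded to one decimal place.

94.5%

Entropy H = −Σ p log₂ p ≈ 1.8860 bits.
Huffman merges: 21/200+129/500→363/1000; 269/1000+363/1000→79/125; 46/125+79/125→1. L = 399/200 ≈ 1.9950.
Efficiency = H/L = 1.8860/1.9950 = 94.5%.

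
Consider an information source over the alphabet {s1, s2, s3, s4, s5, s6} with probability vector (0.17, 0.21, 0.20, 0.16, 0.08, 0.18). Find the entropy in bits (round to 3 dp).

H = −Σ pᵢ log₂ pᵢ.
−0.17·log₂(0.17) = 0.4346
−0.21·log₂(0.21) = 0.4728
−0.20·log₂(0.20) = 0.4644
−0.16·log₂(0.16) = 0.4230
−0.08·log₂(0.08) = 0.2915
−0.18·log₂(0.18) = 0.4453
Sum ≈ 2.5316 → 2.532 bits.

2.532 bits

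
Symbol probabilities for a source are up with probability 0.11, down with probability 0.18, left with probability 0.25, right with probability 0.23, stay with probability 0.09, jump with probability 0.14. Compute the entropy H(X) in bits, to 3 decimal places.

2.493 bits

H = −Σ pᵢ log₂ pᵢ.
−0.11·log₂(0.11) = 0.3503
−0.18·log₂(0.18) = 0.4453
−0.25·log₂(0.25) = 0.5000
−0.23·log₂(0.23) = 0.4877
−0.09·log₂(0.09) = 0.3127
−0.14·log₂(0.14) = 0.3971
Sum ≈ 2.4930 → 2.493 bits.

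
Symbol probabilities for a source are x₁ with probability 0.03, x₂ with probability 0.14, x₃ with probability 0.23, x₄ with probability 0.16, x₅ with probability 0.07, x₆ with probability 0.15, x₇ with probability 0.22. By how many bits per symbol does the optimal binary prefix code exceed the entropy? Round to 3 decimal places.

0.031 bits

Entropy H = −Σ p log₂ p ≈ 2.6192 bits.
Huffman merges: 3/100+7/100→1/10; 1/10+7/50→6/25; 3/20+4/25→31/100; 11/50+23/100→9/20; 6/25+31/100→11/20; 9/20+11/20→1. L = 53/20 ≈ 2.6500.
L − H = 2.6500 − 2.6192 = 0.031 bits.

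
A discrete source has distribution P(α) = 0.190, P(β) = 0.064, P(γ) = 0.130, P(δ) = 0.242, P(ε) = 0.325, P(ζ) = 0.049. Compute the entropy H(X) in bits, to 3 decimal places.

2.327 bits

H = −Σ pᵢ log₂ pᵢ.
−0.190·log₂(0.190) = 0.4552
−0.064·log₂(0.064) = 0.2538
−0.130·log₂(0.130) = 0.3826
−0.242·log₂(0.242) = 0.4954
−0.325·log₂(0.325) = 0.5270
−0.049·log₂(0.049) = 0.2132
Sum ≈ 2.3272 → 2.327 bits.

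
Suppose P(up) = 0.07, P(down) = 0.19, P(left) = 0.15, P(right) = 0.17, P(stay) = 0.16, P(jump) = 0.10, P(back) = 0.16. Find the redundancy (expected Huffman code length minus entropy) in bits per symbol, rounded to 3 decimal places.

Entropy H = −Σ p log₂ p ≈ 2.7471 bits.
Huffman merges: 7/100+1/10→17/100; 3/20+4/25→31/100; 4/25+17/100→33/100; 17/100+19/100→9/25; 31/100+33/100→16/25; 9/25+16/25→1. L = 281/100 ≈ 2.8100.
L − H = 2.8100 − 2.7471 = 0.063 bits.

0.063 bits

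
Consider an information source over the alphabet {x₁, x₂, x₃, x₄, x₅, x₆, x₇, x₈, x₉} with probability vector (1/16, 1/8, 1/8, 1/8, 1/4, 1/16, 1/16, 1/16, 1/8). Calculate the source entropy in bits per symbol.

Each probability is a power of 1/2, so log₂(1/p) is an integer.
H = Σ p·log₂(1/p) = 1/16·4 + 1/8·3 + 1/8·3 + 1/8·3 + 1/4·2 + 1/16·4 + 1/16·4 + 1/16·4 + 1/8·3 = 3 bits.

3 bits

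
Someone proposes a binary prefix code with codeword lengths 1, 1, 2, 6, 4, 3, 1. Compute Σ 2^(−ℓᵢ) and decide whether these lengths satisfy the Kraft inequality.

With common denominator 2^6 = 64: Σ 2^(−ℓᵢ) = 32/64 + 32/64 + 16/64 + 1/64 + 4/64 + 8/64 + 32/64 = 125/64 = 1.953125.
Kraft's inequality requires Σ ≤ 1; here Σ = 1.953125 > 1, so no such prefix code exists.

1.953125; no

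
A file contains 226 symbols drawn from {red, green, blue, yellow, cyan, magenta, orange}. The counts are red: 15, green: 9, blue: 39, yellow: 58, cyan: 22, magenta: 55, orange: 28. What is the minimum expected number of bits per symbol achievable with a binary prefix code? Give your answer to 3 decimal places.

2.606 bits/symbol

Probabilities are the counts divided by 226.
Repeatedly combine the two least-probable nodes; the expected code length is the sum of the merged weights.
merge 9/226 + 15/226 → 12/113
merge 11/113 + 12/113 → 23/113
merge 14/113 + 39/226 → 67/226
merge 23/113 + 55/226 → 101/226
merge 29/113 + 67/226 → 125/226
merge 101/226 + 125/226 → 1
L = 12/113 + 23/113 + 67/226 + 101/226 + 125/226 + 1 = 589/226 ≈ 2.606 bits/symbol.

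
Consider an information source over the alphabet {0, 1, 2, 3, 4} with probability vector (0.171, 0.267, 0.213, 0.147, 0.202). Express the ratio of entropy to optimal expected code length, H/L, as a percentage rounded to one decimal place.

Entropy H = −Σ p log₂ p ≈ 2.2923 bits.
Huffman merges: 147/1000+171/1000→159/500; 101/500+213/1000→83/200; 267/1000+159/500→117/200; 83/200+117/200→1. L = 1159/500 ≈ 2.3180.
Efficiency = H/L = 2.2923/2.3180 = 98.9%.

98.9%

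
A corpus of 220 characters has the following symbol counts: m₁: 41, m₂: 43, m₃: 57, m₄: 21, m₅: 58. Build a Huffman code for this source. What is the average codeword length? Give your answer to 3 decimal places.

2.282 bits/symbol

Probabilities are the counts divided by 220.
Repeatedly combine the two least-probable nodes; the expected code length is the sum of the merged weights.
merge 21/220 + 41/220 → 31/110
merge 43/220 + 57/220 → 5/11
merge 29/110 + 31/110 → 6/11
merge 5/11 + 6/11 → 1
L = 31/110 + 5/11 + 6/11 + 1 = 251/110 ≈ 2.282 bits/symbol.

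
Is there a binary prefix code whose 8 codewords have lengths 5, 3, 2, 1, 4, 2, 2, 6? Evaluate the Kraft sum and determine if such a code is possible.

1.484375; no

With common denominator 2^6 = 64: Σ 2^(−ℓᵢ) = 2/64 + 8/64 + 16/64 + 32/64 + 4/64 + 16/64 + 16/64 + 1/64 = 95/64 = 1.484375.
Kraft's inequality requires Σ ≤ 1; here Σ = 1.484375 > 1, so no such prefix code exists.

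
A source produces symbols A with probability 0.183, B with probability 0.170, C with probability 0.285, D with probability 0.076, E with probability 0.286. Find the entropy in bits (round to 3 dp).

2.198 bits

H = −Σ pᵢ log₂ pᵢ.
−0.183·log₂(0.183) = 0.4484
−0.170·log₂(0.170) = 0.4346
−0.285·log₂(0.285) = 0.5161
−0.076·log₂(0.076) = 0.2826
−0.286·log₂(0.286) = 0.5165
Sum ≈ 2.1981 → 2.198 bits.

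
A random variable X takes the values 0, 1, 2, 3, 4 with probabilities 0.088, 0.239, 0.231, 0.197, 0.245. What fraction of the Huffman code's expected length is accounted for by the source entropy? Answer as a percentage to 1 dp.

98.4%

Entropy H = −Σ p log₂ p ≈ 2.2493 bits.
Huffman merges: 11/125+197/1000→57/200; 231/1000+239/1000→47/100; 49/200+57/200→53/100; 47/100+53/100→1. L = 457/200 ≈ 2.2850.
Efficiency = H/L = 2.2493/2.2850 = 98.4%.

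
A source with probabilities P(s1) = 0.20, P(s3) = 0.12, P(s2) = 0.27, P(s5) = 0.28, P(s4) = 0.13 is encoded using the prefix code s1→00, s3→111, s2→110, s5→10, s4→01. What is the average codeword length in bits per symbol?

L̄ = Σ pᵢ·ℓᵢ = 0.20·2 + 0.12·3 + 0.27·3 + 0.28·2 + 0.13·2 = 2.39 bits/symbol.

2.39 bits/symbol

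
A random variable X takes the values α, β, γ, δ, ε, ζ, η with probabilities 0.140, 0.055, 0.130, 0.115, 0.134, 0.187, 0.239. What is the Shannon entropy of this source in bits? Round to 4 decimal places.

H = −Σ pᵢ log₂ pᵢ.
−0.140·log₂(0.140) = 0.3971
−0.055·log₂(0.055) = 0.2301
−0.130·log₂(0.130) = 0.3826
−0.115·log₂(0.115) = 0.3588
−0.134·log₂(0.134) = 0.3886
−0.187·log₂(0.187) = 0.4523
−0.239·log₂(0.239) = 0.4935
Sum ≈ 2.7031 → 2.7031 bits.

2.7031 bits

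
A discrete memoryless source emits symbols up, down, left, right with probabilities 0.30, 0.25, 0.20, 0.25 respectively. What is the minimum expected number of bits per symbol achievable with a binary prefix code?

Repeatedly combine the two least-probable nodes; the expected code length is the sum of the merged weights.
merge 1/5 + 1/4 → 9/20
merge 1/4 + 3/10 → 11/20
merge 9/20 + 11/20 → 1
L = 9/20 + 11/20 + 1 = 2 bits/symbol.

2 bits/symbol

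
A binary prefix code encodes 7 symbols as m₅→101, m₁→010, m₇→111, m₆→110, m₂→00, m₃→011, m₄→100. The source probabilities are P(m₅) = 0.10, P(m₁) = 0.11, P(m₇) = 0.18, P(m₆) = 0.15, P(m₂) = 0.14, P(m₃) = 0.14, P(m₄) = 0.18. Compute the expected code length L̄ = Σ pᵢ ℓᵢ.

L̄ = Σ pᵢ·ℓᵢ = 0.10·3 + 0.11·3 + 0.18·3 + 0.15·3 + 0.14·2 + 0.14·3 + 0.18·3 = 2.86 bits/symbol.

2.86 bits/symbol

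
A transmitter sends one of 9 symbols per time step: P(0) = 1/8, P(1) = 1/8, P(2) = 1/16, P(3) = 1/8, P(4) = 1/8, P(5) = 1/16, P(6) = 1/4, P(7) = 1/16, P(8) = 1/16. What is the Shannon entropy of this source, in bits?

Each probability is a power of 1/2, so log₂(1/p) is an integer.
H = Σ p·log₂(1/p) = 1/8·3 + 1/8·3 + 1/16·4 + 1/8·3 + 1/8·3 + 1/16·4 + 1/4·2 + 1/16·4 + 1/16·4 = 3 bits.

3 bits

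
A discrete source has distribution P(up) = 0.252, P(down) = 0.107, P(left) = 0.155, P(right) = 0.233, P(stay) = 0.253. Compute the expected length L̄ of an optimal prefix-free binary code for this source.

2.262 bits/symbol

Repeatedly combine the two least-probable nodes; the expected code length is the sum of the merged weights.
merge 107/1000 + 31/200 → 131/500
merge 233/1000 + 63/250 → 97/200
merge 253/1000 + 131/500 → 103/200
merge 97/200 + 103/200 → 1
L = 131/500 + 97/200 + 103/200 + 1 = 1131/500 = 2.262 bits/symbol.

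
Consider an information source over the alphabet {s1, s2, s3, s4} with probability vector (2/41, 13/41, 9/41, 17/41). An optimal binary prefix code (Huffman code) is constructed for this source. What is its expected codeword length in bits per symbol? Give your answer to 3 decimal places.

1.854 bits/symbol

Repeatedly combine the two least-probable nodes; the expected code length is the sum of the merged weights.
merge 2/41 + 9/41 → 11/41
merge 11/41 + 13/41 → 24/41
merge 17/41 + 24/41 → 1
L = 11/41 + 24/41 + 1 = 76/41 ≈ 1.854 bits/symbol.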